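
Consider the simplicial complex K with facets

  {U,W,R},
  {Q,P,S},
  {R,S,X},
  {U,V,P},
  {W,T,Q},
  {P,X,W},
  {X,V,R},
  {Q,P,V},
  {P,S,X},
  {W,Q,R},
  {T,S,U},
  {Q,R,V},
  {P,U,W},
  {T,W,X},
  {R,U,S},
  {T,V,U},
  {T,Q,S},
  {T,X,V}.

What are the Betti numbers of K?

b_0 = 1, b_1 = 2, b_2 = 1.

Take the total order P < Q < R < S < T < U < V < W < X on the vertex set. Then K (dimension 2) consists of the simplices:

  0-simplices (9): P, Q, R, S, T, U, V, W, X
  1-simplices (27): PQ, PS, PU, PV, PW, PX, QR, QS, QT, QV, QW, RS, RU, RV, RW, RX, ST, SU, SX, TU, TV, TW, TX, UV, UW, VX, WX
  2-simplices (18): PQS, PQV, PSX, PUV, PUW, PWX, QRV, QRW, QST, QTW, RSU, RSX, RUW, RVX, STU, TUV, TVX, TWX

giving chain groups C_0 ≅ Z^9, C_1 ≅ Z^27, C_2 ≅ Z^18.

Boundary ∂_1: C_1 → C_0 maps an edge to its endpoints' difference, ∂[p,q] = q − p.
The resulting 9×27 matrix has rank 8, and its Smith normal form has invariant factors (1,1,1,1,1,1,1,1).

Boundary ∂_2: C_2 → C_1 acts by ∂[p,q,r] = [q,r] − [p,r] + [p,q]. For instance
  ∂TUV = UV − TV + TU,
  ∂RSX = SX − RX + RS.
The resulting 27×18 matrix has rank 17, and its Smith normal form has invariant factors (1,1,1,1,1,1,1,1,1,1,1,1,1,1,1,1,1).

From H_k ≅ ker(∂_k) / im(∂_{k+1}) we obtain:

  H_0: rank C_0 − rank ∂_1 = 9 − 8 = 1, and the invariant factors of ∂_1 are all 1, so H_0 ≅ Z.
  H_1: rank ker ∂_1 − rank ∂_2 = (27 − 8) − 17 = 2, and the invariant factors of ∂_2 are all 1, so H_1 ≅ Z^2.
  H_2: rank ker ∂_2 − rank ∂_3 = (18 − 17) − 0 = 1, and there is no ∂_3, so H_2 ≅ Z.

(K is a triangulation of the torus T^2.)

Hence the Betti numbers are b_0 = 1, b_1 = 2, b_2 = 1.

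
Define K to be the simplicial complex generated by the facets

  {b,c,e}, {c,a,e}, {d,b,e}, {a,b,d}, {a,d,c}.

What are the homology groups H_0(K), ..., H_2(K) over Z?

We work with the vertex ordering a < b < c < d < e. The simplices of K, each written with vertices in increasing order, are:

  0-simplices (5): a, b, c, d, e
  1-simplices (10): ab, ac, ad, ae, bc, bd, be, cd, ce, de
  2-simplices (5): abd, acd, ace, bce, bde

giving chain groups C_0 ≅ Z^5, C_1 ≅ Z^10, C_2 ≅ Z^5.

Boundary ∂_1: C_1 → C_0 maps an edge to its endpoints' difference, ∂[p,q] = q − p. For instance
  ∂ae = e − a.
As a 5×10 matrix over Z this has rank 4, with invariant factors (1,1,1,1).

The boundary map ∂_2: C_2 → C_1 sends each 2-simplex [p,q,r] to [q,r] − [p,r] + [p,q]. For instance
  ∂bce = ce − be + bc,
  ∂abd = bd − ad + ab.
The 10×5 boundary matrix has rank 5 and Smith normal form diag(1,1,1,1,1).

Now H_k = ker ∂_k / im ∂_{k+1}, so:

  H_0: rank C_0 − rank ∂_1 = 5 − 4 = 1, and the invariant factors of ∂_1 are all 1, so H_0 = Z.
  H_1: rank ker ∂_1 − rank ∂_2 = (10 − 4) − 5 = 1, and the invariant factors of ∂_2 are all 1, so H_1 = Z.
  H_2: rank ker ∂_2 − rank ∂_3 = (5 − 5) − 0 = 0, and there is no ∂_3, so H_2 = 0.

H_0 = Z,  H_1 = Z,  H_2 = 0.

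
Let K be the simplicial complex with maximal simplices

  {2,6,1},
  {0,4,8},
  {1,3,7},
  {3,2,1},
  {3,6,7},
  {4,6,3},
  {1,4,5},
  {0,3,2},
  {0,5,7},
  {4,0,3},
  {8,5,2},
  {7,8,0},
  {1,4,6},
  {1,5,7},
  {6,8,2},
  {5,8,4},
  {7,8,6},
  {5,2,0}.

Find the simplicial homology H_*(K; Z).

Take the total order 0 < 1 < 2 < 3 < 4 < 5 < 6 < 7 < 8 on the vertex set. Then K (dimension 2) consists of the simplices:

  0-simplices (9): [0], [1], [2], [3], [4], [5], [6], [7], [8]
  1-simplices (27): (27 of them)
  2-simplices (18): [0,2,3], [0,2,5], [0,3,4], [0,4,8], [0,5,7], [0,7,8], [1,2,3], [1,2,6], [1,3,7], [1,4,5], [1,4,6], [1,5,7], [2,5,8], [2,6,8], [3,4,6], [3,6,7], [4,5,8], [6,7,8]

Hence C_0 ≅ Z^9, C_1 ≅ Z^27, C_2 ≅ Z^18.

Boundary ∂_1: C_1 → C_0 sends each edge [p,q] (with p < q) to q − p. For instance
  ∂[4,6] = [6] − [4].
The resulting 9×27 matrix has rank 8, and its Smith normal form has invariant factors (1,1,1,1,1,1,1,1).

∂_2: C_2 → C_1 sends each 2-simplex [p,q,r] to [q,r] − [p,r] + [p,q]. For instance
  ∂[1,2,6] = [2,6] − [1,6] + [1,2],
  ∂[0,4,8] = [4,8] − [0,8] + [0,4].
The resulting 27×18 matrix has rank 18, and its Smith normal form has invariant factors (1,1,1,1,1,1,1,1,1,1,1,1,1,1,1,1,1,2).

Reading off H_k = ker ∂_k / im ∂_{k+1}:

  H_0: rank C_0 − rank ∂_1 = 9 − 8 = 1, and the invariant factors of ∂_1 are all 1, so H_0 = Z.
  H_1: rank ker ∂_1 − rank ∂_2 = (27 − 8) − 18 = 1, and ∂_2 has invariant factor 2 > 1, so H_1 = Z ⊕ Z/2Z.
  H_2: rank ker ∂_2 − rank ∂_3 = (18 − 18) − 0 = 0, and there is no ∂_3, so H_2 = 0.

As a check, the Euler characteristic is 9 − 27 + 18 = 0, which agrees with 1 − 1 + 0 = 0.
(K is a triangulation of the Klein bottle.)

H_0 = Z,  H_1 = Z ⊕ Z/2Z,  H_2 = 0.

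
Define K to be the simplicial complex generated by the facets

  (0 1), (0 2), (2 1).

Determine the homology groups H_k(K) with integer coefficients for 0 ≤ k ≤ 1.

We work with the vertex ordering 0 < 1 < 2. The simplices of K, each written with vertices in increasing order, are:

  0-simplices (3): [0], [1], [2]
  1-simplices (3): [0,1], [0,2], [1,2]

so the chain groups are C_0 ≅ Z^3, C_1 ≅ Z^3.

∂_1: C_1 → C_0 sends each edge [p,q] (with p < q) to q − p. For instance
  ∂[1,2] = [2] − [1].
The 3×3 boundary matrix has rank 2 and Smith normal form diag(1,1).

Now H_k = ker ∂_k / im ∂_{k+1}, so:

  H_0: rank C_0 − rank ∂_1 = 3 − 2 = 1, and the invariant factors of ∂_1 are all 1, so H_0 ≅ Z.
  H_1: rank ker ∂_1 − rank ∂_2 = (3 − 2) − 0 = 1, and there is no ∂_2, so H_1 ≅ Z.

(K is a triangulation of the circle S^1.)

H_0 ≅ Z,  H_1 ≅ Z.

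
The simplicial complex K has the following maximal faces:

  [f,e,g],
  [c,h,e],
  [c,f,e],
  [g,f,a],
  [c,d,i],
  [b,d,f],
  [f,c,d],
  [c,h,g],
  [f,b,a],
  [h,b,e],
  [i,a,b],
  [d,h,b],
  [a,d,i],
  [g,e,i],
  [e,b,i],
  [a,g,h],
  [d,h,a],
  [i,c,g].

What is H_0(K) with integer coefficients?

Fix the vertex order a < b < c < d < e < f < g < h < i and write every simplex with vertices in increasing order. Then dim K = 2 and the simplices of K are:

  0-simplices (9): a, b, c, d, e, f, g, h, i
  1-simplices (27): ab, ad, af, ag, ah, ai, bd, be, bf, bh, bi, cd, ce, cf, cg, ch, ci, df, dh, di, ef, eg, eh, ei, fg, gh, gi
  2-simplices (18): abf, abi, adh, adi, afg, agh, bdf, bdh, beh, bei, cdf, cdi, cef, ceh, cgh, cgi, efg, egi

so the chain groups are C_0 ≅ Z^9, C_1 ≅ Z^27, C_2 ≅ Z^18.

The boundary map ∂_1: C_1 → C_0 maps an edge to its endpoints' difference, ∂[p,q] = q − p. For instance
  ∂be = e − b.
As a 9×27 matrix over Z this has rank 8, with invariant factors (1,1,1,1,1,1,1,1).

Boundary ∂_2: C_2 → C_1 maps a triangle to the signed sum of its edges. For instance
  ∂bdf = df − bf + bd,
  ∂bdh = dh − bh + bd.
As a 27×18 matrix over Z this has rank 18, with invariant factors (1,1,1,1,1,1,1,1,1,1,1,1,1,1,1,1,1,2).

From H_k ≅ ker(∂_k) / im(∂_{k+1}) we obtain:

  H_0: rank C_0 − rank ∂_1 = 9 − 8 = 1, and the invariant factors of ∂_1 are all 1, so H_0 = Z.

H_0 = Z.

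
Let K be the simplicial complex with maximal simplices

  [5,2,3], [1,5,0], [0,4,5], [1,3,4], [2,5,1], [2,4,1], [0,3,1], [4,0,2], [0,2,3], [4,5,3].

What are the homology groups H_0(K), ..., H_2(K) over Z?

H_0 ≅ Z,  H_1 ≅ Z/2,  H_2 = 0.

We work with the vertex ordering 0 < 1 < 2 < 3 < 4 < 5. The simplices of K, each written with vertices in increasing order, are:

  0-simplices (6): [0], [1], [2], [3], [4], [5]
  1-simplices (15): [0,1], [0,2], [0,3], [0,4], [0,5], [1,2], [1,3], [1,4], [1,5], [2,3], [2,4], [2,5], [3,4], [3,5], [4,5]
  2-simplices (10): [0,1,3], [0,1,5], [0,2,3], [0,2,4], [0,4,5], [1,2,4], [1,2,5], [1,3,4], [2,3,5], [3,4,5]

so the chain groups are C_0 ≅ Z^6, C_1 ≅ Z^15, C_2 ≅ Z^10.

The boundary map ∂_1: C_1 → C_0 maps an edge to its endpoints' difference, ∂[p,q] = q − p. For instance
  ∂[0,2] = [2] − [0].
As a 6×15 matrix over Z this has rank 5, with invariant factors (1,1,1,1,1).

The boundary map ∂_2: C_2 → C_1 maps a triangle to the signed sum of its edges. For instance
  ∂[1,2,5] = [2,5] − [1,5] + [1,2],
  ∂[3,4,5] = [4,5] − [3,5] + [3,4].
This gives a 15×10 integer matrix of rank 10; reducing to Smith normal form yields diagonal entries (1,1,1,1,1,1,1,1,1,2).

Reading off H_k = ker ∂_k / im ∂_{k+1}:

  H_0: rank C_0 − rank ∂_1 = 6 − 5 = 1, and the invariant factors of ∂_1 are all 1, so H_0 = Z.
  H_1: rank ker ∂_1 − rank ∂_2 = (15 − 5) − 10 = 0, and ∂_2 has invariant factor 2 > 1, so H_1 = Z/2.
  H_2: rank ker ∂_2 − rank ∂_3 = (10 − 10) − 0 = 0, and there is no ∂_3, so H_2 = 0.

As a check, the Euler characteristic is 6 − 15 + 10 = 1, which agrees with 1 − 0 + 0 = 1.
(K is a triangulation of the real projective plane RP^2.)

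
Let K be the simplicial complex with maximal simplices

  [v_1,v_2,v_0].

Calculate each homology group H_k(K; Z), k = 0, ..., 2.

H_0 = Z,  H_1 = 0,  H_2 = 0.

Take the total order v_0 < v_1 < v_2 on the vertex set. Then K (dimension 2) consists of the simplices:

  0-simplices (3): [v_0], [v_1], [v_2]
  1-simplices (3): [v_0,v_1], [v_0,v_2], [v_1,v_2]
  2-simplices (1): [v_0,v_1,v_2]

Hence C_0 ≅ Z^3, C_1 ≅ Z^3, C_2 ≅ Z^1.

The boundary map ∂_1: C_1 → C_0 maps an edge to its endpoints' difference, ∂[p,q] = q − p.
As a 3×3 matrix over Z this has rank 2, with invariant factors (1,1).

∂_2: C_2 → C_1 acts by ∂[p,q,r] = [q,r] − [p,r] + [p,q]. For instance
  ∂[v_0,v_1,v_2] = [v_1,v_2] − [v_0,v_2] + [v_0,v_1].
This gives a 3×1 integer matrix of rank 1; reducing to Smith normal form yields diagonal entries (1).

Now H_k = ker ∂_k / im ∂_{k+1}, so:

  H_0: rank C_0 − rank ∂_1 = 3 − 2 = 1, and the invariant factors of ∂_1 are all 1, so H_0 = Z.
  H_1: rank ker ∂_1 − rank ∂_2 = (3 − 2) − 1 = 0, and the invariant factors of ∂_2 are all 1, so H_1 = 0.
  H_2: rank ker ∂_2 − rank ∂_3 = (1 − 1) − 0 = 0, and there is no ∂_3, so H_2 = 0.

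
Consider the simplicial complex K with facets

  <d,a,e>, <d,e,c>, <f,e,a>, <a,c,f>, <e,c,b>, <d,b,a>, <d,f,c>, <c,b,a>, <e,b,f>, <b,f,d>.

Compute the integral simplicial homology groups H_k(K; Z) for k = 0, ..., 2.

H_0 ≅ Z,  H_1 ≅ Z/2,  H_2 = 0.

Order the vertices as a < b < c < d < e < f. Listing each simplex with vertices in this order, K has dimension 2 with simplices:

  0-simplices (6): a, b, c, d, e, f
  1-simplices (15): ab, ac, ad, ae, af, bc, bd, be, bf, cd, ce, cf, de, df, ef
  2-simplices (10): abc, abd, acf, ade, aef, bce, bdf, bef, cde, cdf

so the chain groups are C_0 ≅ Z^6, C_1 ≅ Z^15, C_2 ≅ Z^10.

The boundary map ∂_1: C_1 → C_0 sends each edge [p,q] (with p < q) to q − p. For instance
  ∂ce = e − c.
This gives a 6×15 integer matrix of rank 5; reducing to Smith normal form yields diagonal entries (1,1,1,1,1).

∂_2: C_2 → C_1 sends each 2-simplex [p,q,r] to [q,r] − [p,r] + [p,q]. For instance
  ∂abc = bc − ac + ab,
  ∂acf = cf − af + ac.
The 15×10 boundary matrix has rank 10 and Smith normal form diag(1,1,1,1,1,1,1,1,1,2).

From H_k ≅ ker(∂_k) / im(∂_{k+1}) we obtain:

  H_0: rank C_0 − rank ∂_1 = 6 − 5 = 1, and the invariant factors of ∂_1 are all 1, so H_0 = Z.
  H_1: rank ker ∂_1 − rank ∂_2 = (15 − 5) − 10 = 0, and ∂_2 has invariant factor 2 > 1, so H_1 = Z/2.
  H_2: rank ker ∂_2 − rank ∂_3 = (10 − 10) − 0 = 0, and there is no ∂_3, so H_2 = 0.

As a check, the Euler characteristic is 6 − 15 + 10 = 1, which agrees with 1 − 0 + 0 = 1.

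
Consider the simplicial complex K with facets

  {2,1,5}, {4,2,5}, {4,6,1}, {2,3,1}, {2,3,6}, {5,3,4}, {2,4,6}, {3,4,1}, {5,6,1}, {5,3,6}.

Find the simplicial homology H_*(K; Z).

Take the total order 1 < 2 < 3 < 4 < 5 < 6 on the vertex set. Then K (dimension 2) consists of the simplices:

  0-simplices (6): [1], [2], [3], [4], [5], [6]
  1-simplices (15): [1,2], [1,3], [1,4], [1,5], [1,6], [2,3], [2,4], [2,5], [2,6], [3,4], [3,5], [3,6], [4,5], [4,6], [5,6]
  2-simplices (10): [1,2,3], [1,2,5], [1,3,4], [1,4,6], [1,5,6], [2,3,6], [2,4,5], [2,4,6], [3,4,5], [3,5,6]

so the chain groups are C_0 ≅ Z^6, C_1 ≅ Z^15, C_2 ≅ Z^10.

∂_1: C_1 → C_0 sends each edge [p,q] (with p < q) to q − p. For instance
  ∂[1,5] = [5] − [1].
The resulting 6×15 matrix has rank 5, and its Smith normal form has invariant factors (1,1,1,1,1).

∂_2: C_2 → C_1 sends each 2-simplex [p,q,r] to [q,r] − [p,r] + [p,q]. For instance
  ∂[1,3,4] = [3,4] − [1,4] + [1,3],
  ∂[3,4,5] = [4,5] − [3,5] + [3,4].
The 15×10 boundary matrix has rank 10 and Smith normal form diag(1,1,1,1,1,1,1,1,1,2).

Computing H_k = (kernel of ∂_k) / (image of ∂_{k+1}):

  H_0: rank C_0 − rank ∂_1 = 6 − 5 = 1, and the invariant factors of ∂_1 are all 1, so H_0 ≅ Z.
  H_1: rank ker ∂_1 − rank ∂_2 = (15 − 5) − 10 = 0, and ∂_2 has invariant factor 2 > 1, so H_1 ≅ Z/2.
  H_2: rank ker ∂_2 − rank ∂_3 = (10 − 10) − 0 = 0, and there is no ∂_3, so H_2 ≅ 0.

As a check, the Euler characteristic is 6 − 15 + 10 = 1, which agrees with 1 − 0 + 0 = 1.
(K is a triangulation of the real projective plane RP^2.)

H_0 = Z,  H_1 = Z/2,  H_2 = 0.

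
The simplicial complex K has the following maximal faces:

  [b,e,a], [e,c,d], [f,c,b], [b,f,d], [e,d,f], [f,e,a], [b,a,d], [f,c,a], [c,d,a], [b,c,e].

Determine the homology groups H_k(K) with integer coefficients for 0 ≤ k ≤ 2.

H_0 = Z,  H_1 = Z/2,  H_2 = 0.

Fix the vertex order a < b < c < d < e < f and write every simplex with vertices in increasing order. Then dim K = 2 and the simplices of K are:

  0-simplices (6): a, b, c, d, e, f
  1-simplices (15): ab, ac, ad, ae, af, bc, bd, be, bf, cd, ce, cf, de, df, ef
  2-simplices (10): abd, abe, acd, acf, aef, bce, bcf, bdf, cde, def

Hence C_0 ≅ Z^6, C_1 ≅ Z^15, C_2 ≅ Z^10.

Boundary ∂_1: C_1 → C_0 is given by ∂[p,q] = [q] − [p]. For instance
  ∂cf = f − c.
As a 6×15 matrix over Z this has rank 5, with invariant factors (1,1,1,1,1).

Boundary ∂_2: C_2 → C_1 maps a triangle to the signed sum of its edges. For instance
  ∂bce = ce − be + bc,
  ∂aef = ef − af + ae.
This gives a 15×10 integer matrix of rank 10; reducing to Smith normal form yields diagonal entries (1,1,1,1,1,1,1,1,1,2).

Computing H_k = (kernel of ∂_k) / (image of ∂_{k+1}):

  H_0: rank C_0 − rank ∂_1 = 6 − 5 = 1, and the invariant factors of ∂_1 are all 1, so H_0 = Z.
  H_1: rank ker ∂_1 − rank ∂_2 = (15 − 5) − 10 = 0, and ∂_2 has invariant factor 2 > 1, so H_1 = Z/2.
  H_2: rank ker ∂_2 − rank ∂_3 = (10 − 10) − 0 = 0, and there is no ∂_3, so H_2 = 0.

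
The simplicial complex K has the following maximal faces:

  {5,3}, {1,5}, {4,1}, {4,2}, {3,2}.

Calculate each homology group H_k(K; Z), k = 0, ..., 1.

H_0 ≅ Z,  H_1 ≅ Z.

Take the total order 1 < 2 < 3 < 4 < 5 on the vertex set. Then K (dimension 1) consists of the simplices:

  0-simplices (5): [1], [2], [3], [4], [5]
  1-simplices (5): [1,4], [1,5], [2,3], [2,4], [3,5]

giving chain groups C_0 ≅ Z^5, C_1 ≅ Z^5.

∂_1: C_1 → C_0 maps an edge to its endpoints' difference, ∂[p,q] = q − p.
The resulting 5×5 matrix has rank 4, and its Smith normal form has invariant factors (1,1,1,1).

Now H_k = ker ∂_k / im ∂_{k+1}, so:

  H_0: rank C_0 − rank ∂_1 = 5 − 4 = 1, and the invariant factors of ∂_1 are all 1, so H_0 = Z.
  H_1: rank ker ∂_1 − rank ∂_2 = (5 − 4) − 0 = 1, and there is no ∂_2, so H_1 = Z.

(K is a triangulation of the circle S^1.)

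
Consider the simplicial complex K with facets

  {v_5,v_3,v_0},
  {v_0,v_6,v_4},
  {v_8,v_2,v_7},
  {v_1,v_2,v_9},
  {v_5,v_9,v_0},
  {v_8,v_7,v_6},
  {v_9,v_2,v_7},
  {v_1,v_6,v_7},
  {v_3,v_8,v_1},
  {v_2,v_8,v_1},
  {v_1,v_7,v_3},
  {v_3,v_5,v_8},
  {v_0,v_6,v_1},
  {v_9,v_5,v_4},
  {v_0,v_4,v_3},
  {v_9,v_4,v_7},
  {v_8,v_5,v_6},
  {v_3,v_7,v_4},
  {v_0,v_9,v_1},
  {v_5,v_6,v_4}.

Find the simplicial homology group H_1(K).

Fix the vertex order v_0 < v_1 < v_2 < v_3 < v_4 < v_5 < v_6 < v_7 < v_8 < v_9 and write every simplex with vertices in increasing order. Then dim K = 2 and the simplices of K are:

  0-simplices (10): [v_0], [v_1], [v_2], [v_3], [v_4], [v_5], [v_6], [v_7], [v_8], [v_9]
  1-simplices (30): (30 of them)
  2-simplices (20): (20 of them)

so the chain groups are C_0 ≅ Z^10, C_1 ≅ Z^30, C_2 ≅ Z^20.

The boundary map ∂_1: C_1 → C_0 sends each edge [p,q] (with p < q) to q − p. For instance
  ∂[v_3,v_8] = [v_8] − [v_3].
As a 10×30 matrix over Z this has rank 9, with invariant factors (1,1,1,1,1,1,1,1,1).

∂_2: C_2 → C_1 acts by ∂[p,q,r] = [q,r] − [p,r] + [p,q]. For instance
  ∂[v_6,v_7,v_8] = [v_7,v_8] − [v_6,v_8] + [v_6,v_7],
  ∂[v_0,v_1,v_6] = [v_1,v_6] − [v_0,v_6] + [v_0,v_1].
As a 30×20 matrix over Z this has rank 20, with invariant factors (1,1,1,1,1,1,1,1,1,1,1,1,1,1,1,1,1,1,1,2).

Computing H_k = (kernel of ∂_k) / (image of ∂_{k+1}):

  H_1: rank ker ∂_1 − rank ∂_2 = (30 − 9) − 20 = 1, and ∂_2 has invariant factor 2 > 1, so H_1 = Z × Z/2.

H_1 ≅ Z × Z/2.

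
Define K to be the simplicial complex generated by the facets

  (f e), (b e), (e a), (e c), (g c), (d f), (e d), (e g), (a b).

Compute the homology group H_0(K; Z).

Order the vertices as a < b < c < d < e < f < g. Listing each simplex with vertices in this order, K has dimension 1 with simplices:

  0-simplices (7): a, b, c, d, e, f, g
  1-simplices (9): ab, ae, be, ce, cg, de, df, ef, eg

Hence C_0 ≅ Z^7, C_1 ≅ Z^9.

∂_1: C_1 → C_0 maps an edge to its endpoints' difference, ∂[p,q] = q − p. For instance
  ∂ab = b − a.
This gives a 7×9 integer matrix of rank 6; reducing to Smith normal form yields diagonal entries (1,1,1,1,1,1).

From H_k ≅ ker(∂_k) / im(∂_{k+1}) we obtain:

  H_0: rank C_0 − rank ∂_1 = 7 − 6 = 1, and the invariant factors of ∂_1 are all 1, so H_0 = Z.

H_0 = Z.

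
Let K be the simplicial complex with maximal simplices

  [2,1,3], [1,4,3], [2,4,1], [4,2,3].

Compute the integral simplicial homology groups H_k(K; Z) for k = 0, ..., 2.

Order the vertices as 1 < 2 < 3 < 4. Listing each simplex with vertices in this order, K has dimension 2 with simplices:

  0-simplices (4): [1], [2], [3], [4]
  1-simplices (6): [1,2], [1,3], [1,4], [2,3], [2,4], [3,4]
  2-simplices (4): [1,2,3], [1,2,4], [1,3,4], [2,3,4]

so the chain groups are C_0 ≅ Z^4, C_1 ≅ Z^6, C_2 ≅ Z^4.

The boundary map ∂_1: C_1 → C_0 sends each edge [p,q] (with p < q) to q − p.
The resulting 4×6 matrix has rank 3, and its Smith normal form has invariant factors (1,1,1).

Boundary ∂_2: C_2 → C_1 sends each 2-simplex [p,q,r] to [q,r] − [p,r] + [p,q]. For instance
  ∂[1,3,4] = [3,4] − [1,4] + [1,3],
  ∂[1,2,4] = [2,4] − [1,4] + [1,2].
This gives a 6×4 integer matrix of rank 3; reducing to Smith normal form yields diagonal entries (1,1,1).

Reading off H_k = ker ∂_k / im ∂_{k+1}:

  H_0: rank C_0 − rank ∂_1 = 4 − 3 = 1, and the invariant factors of ∂_1 are all 1, so H_0 ≅ Z.
  H_1: rank ker ∂_1 − rank ∂_2 = (6 − 3) − 3 = 0, and the invariant factors of ∂_2 are all 1, so H_1 ≅ 0.
  H_2: rank ker ∂_2 − rank ∂_3 = (4 − 3) − 0 = 1, and there is no ∂_3, so H_2 ≅ Z.

As a check, the Euler characteristic is 4 − 6 + 4 = 2, which agrees with 1 − 0 + 1 = 2.

H_0 ≅ Z,  H_1 = 0,  H_2 ≅ Z.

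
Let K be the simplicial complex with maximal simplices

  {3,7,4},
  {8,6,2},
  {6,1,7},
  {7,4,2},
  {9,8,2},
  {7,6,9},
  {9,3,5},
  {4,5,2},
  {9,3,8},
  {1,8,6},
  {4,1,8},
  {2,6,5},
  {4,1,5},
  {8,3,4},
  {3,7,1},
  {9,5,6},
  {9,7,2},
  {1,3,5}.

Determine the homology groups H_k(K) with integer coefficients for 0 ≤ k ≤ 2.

H_0 = Z,  H_1 = Z ⊕ Z_2,  H_2 = 0.

Order the vertices as 1 < 2 < 3 < 4 < 5 < 6 < 7 < 8 < 9. Listing each simplex with vertices in this order, K has dimension 2 with simplices:

  0-simplices (9): [1], [2], [3], [4], [5], [6], [7], [8], [9]
  1-simplices (27): (27 of them)
  2-simplices (18): [1,3,5], [1,3,7], [1,4,5], [1,4,8], [1,6,7], [1,6,8], [2,4,5], [2,4,7], [2,5,6], [2,6,8], [2,7,9], [2,8,9], [3,4,7], [3,4,8], [3,5,9], [3,8,9], [5,6,9], [6,7,9]

giving chain groups C_0 ≅ Z^9, C_1 ≅ Z^27, C_2 ≅ Z^18.

∂_1: C_1 → C_0 maps an edge to its endpoints' difference, ∂[p,q] = q − p. For instance
  ∂[1,6] = [6] − [1].
As a 9×27 matrix over Z this has rank 8, with invariant factors (1,1,1,1,1,1,1,1).

Boundary ∂_2: C_2 → C_1 acts by ∂[p,q,r] = [q,r] − [p,r] + [p,q]. For instance
  ∂[1,3,5] = [3,5] − [1,5] + [1,3],
  ∂[5,6,9] = [6,9] − [5,9] + [5,6].
This gives a 27×18 integer matrix of rank 18; reducing to Smith normal form yields diagonal entries (1,1,1,1,1,1,1,1,1,1,1,1,1,1,1,1,1,2).

Computing H_k = (kernel of ∂_k) / (image of ∂_{k+1}):

  H_0: rank C_0 − rank ∂_1 = 9 − 8 = 1, and the invariant factors of ∂_1 are all 1, so H_0 = Z.
  H_1: rank ker ∂_1 − rank ∂_2 = (27 − 8) − 18 = 1, and ∂_2 has invariant factor 2 > 1, so H_1 = Z ⊕ Z_2.
  H_2: rank ker ∂_2 − rank ∂_3 = (18 − 18) − 0 = 0, and there is no ∂_3, so H_2 = 0.

As a check, the Euler characteristic is 9 − 27 + 18 = 0, which agrees with 1 − 1 + 0 = 0.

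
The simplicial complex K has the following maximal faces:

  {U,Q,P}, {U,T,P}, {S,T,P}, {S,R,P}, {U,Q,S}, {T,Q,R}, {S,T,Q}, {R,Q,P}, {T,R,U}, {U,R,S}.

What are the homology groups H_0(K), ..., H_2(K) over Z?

H_0 ≅ Z,  H_1 ≅ Z_2,  H_2 = 0.

Fix the vertex order P < Q < R < S < T < U and write every simplex with vertices in increasing order. Then dim K = 2 and the simplices of K are:

  0-simplices (6): P, Q, R, S, T, U
  1-simplices (15): PQ, PR, PS, PT, PU, QR, QS, QT, QU, RS, RT, RU, ST, SU, TU
  2-simplices (10): PQR, PQU, PRS, PST, PTU, QRT, QST, QSU, RSU, RTU

so the chain groups are C_0 ≅ Z^6, C_1 ≅ Z^15, C_2 ≅ Z^10.

∂_1: C_1 → C_0 sends each edge [p,q] (with p < q) to q − p. For instance
  ∂PQ = Q − P.
As a 6×15 matrix over Z this has rank 5, with invariant factors (1,1,1,1,1).

Boundary ∂_2: C_2 → C_1 maps a triangle to the signed sum of its edges. For instance
  ∂PQR = QR − PR + PQ,
  ∂PTU = TU − PU + PT.
The 15×10 boundary matrix has rank 10 and Smith normal form diag(1,1,1,1,1,1,1,1,1,2).

Reading off H_k = ker ∂_k / im ∂_{k+1}:

  H_0: rank C_0 − rank ∂_1 = 6 − 5 = 1, and the invariant factors of ∂_1 are all 1, so H_0 ≅ Z.
  H_1: rank ker ∂_1 − rank ∂_2 = (15 − 5) − 10 = 0, and ∂_2 has invariant factor 2 > 1, so H_1 ≅ Z_2.
  H_2: rank ker ∂_2 − rank ∂_3 = (10 − 10) − 0 = 0, and there is no ∂_3, so H_2 ≅ 0.

As a check, the Euler characteristic is 6 − 15 + 10 = 1, which agrees with 1 − 0 + 0 = 1.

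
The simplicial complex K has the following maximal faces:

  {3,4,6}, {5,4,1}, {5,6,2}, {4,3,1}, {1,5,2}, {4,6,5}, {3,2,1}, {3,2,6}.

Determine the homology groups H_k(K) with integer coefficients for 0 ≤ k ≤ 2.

H_0 ≅ Z,  H_1 = 0,  H_2 ≅ Z.

Order the vertices as 1 < 2 < 3 < 4 < 5 < 6. Listing each simplex with vertices in this order, K has dimension 2 with simplices:

  0-simplices (6): [1], [2], [3], [4], [5], [6]
  1-simplices (12): [1,2], [1,3], [1,4], [1,5], [2,3], [2,5], [2,6], [3,4], [3,6], [4,5], [4,6], [5,6]
  2-simplices (8): [1,2,3], [1,2,5], [1,3,4], [1,4,5], [2,3,6], [2,5,6], [3,4,6], [4,5,6]

giving chain groups C_0 ≅ Z^6, C_1 ≅ Z^12, C_2 ≅ Z^8.

Boundary ∂_1: C_1 → C_0 sends each edge [p,q] (with p < q) to q − p. For instance
  ∂[2,5] = [5] − [2].
As a 6×12 matrix over Z this has rank 5, with invariant factors (1,1,1,1,1).

Boundary ∂_2: C_2 → C_1 acts by ∂[p,q,r] = [q,r] − [p,r] + [p,q]. For instance
  ∂[2,3,6] = [3,6] − [2,6] + [2,3],
  ∂[2,5,6] = [5,6] − [2,6] + [2,5].
As a 12×8 matrix over Z this has rank 7, with invariant factors (1,1,1,1,1,1,1).

From H_k ≅ ker(∂_k) / im(∂_{k+1}) we obtain:

  H_0: rank C_0 − rank ∂_1 = 6 − 5 = 1, and the invariant factors of ∂_1 are all 1, so H_0 ≅ Z.
  H_1: rank ker ∂_1 − rank ∂_2 = (12 − 5) − 7 = 0, and the invariant factors of ∂_2 are all 1, so H_1 ≅ 0.
  H_2: rank ker ∂_2 − rank ∂_3 = (8 − 7) − 0 = 1, and there is no ∂_3, so H_2 ≅ Z.

As a check, the Euler characteristic is 6 − 12 + 8 = 2, which agrees with 1 − 0 + 1 = 2.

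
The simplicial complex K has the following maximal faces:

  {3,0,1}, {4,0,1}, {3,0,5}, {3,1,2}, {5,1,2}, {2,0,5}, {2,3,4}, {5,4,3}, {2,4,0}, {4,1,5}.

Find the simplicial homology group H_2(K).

H_2 = 0.

We work with the vertex ordering 0 < 1 < 2 < 3 < 4 < 5. The simplices of K, each written with vertices in increasing order, are:

  0-simplices (6): [0], [1], [2], [3], [4], [5]
  1-simplices (15): [0,1], [0,2], [0,3], [0,4], [0,5], [1,2], [1,3], [1,4], [1,5], [2,3], [2,4], [2,5], [3,4], [3,5], [4,5]
  2-simplices (10): [0,1,3], [0,1,4], [0,2,4], [0,2,5], [0,3,5], [1,2,3], [1,2,5], [1,4,5], [2,3,4], [3,4,5]

so the chain groups are C_0 ≅ Z^6, C_1 ≅ Z^15, C_2 ≅ Z^10.

Boundary ∂_1: C_1 → C_0 maps an edge to its endpoints' difference, ∂[p,q] = q − p.
This gives a 6×15 integer matrix of rank 5; reducing to Smith normal form yields diagonal entries (1,1,1,1,1).

∂_2: C_2 → C_1 acts by ∂[p,q,r] = [q,r] − [p,r] + [p,q]. For instance
  ∂[1,2,3] = [2,3] − [1,3] + [1,2],
  ∂[0,3,5] = [3,5] − [0,5] + [0,3].
As a 15×10 matrix over Z this has rank 10, with invariant factors (1,1,1,1,1,1,1,1,1,2).

Computing H_k = (kernel of ∂_k) / (image of ∂_{k+1}):

  H_2: rank ker ∂_2 − rank ∂_3 = (10 − 10) − 0 = 0, and there is no ∂_3, so H_2 ≅ 0.

(K is a triangulation of the real projective plane RP^2.)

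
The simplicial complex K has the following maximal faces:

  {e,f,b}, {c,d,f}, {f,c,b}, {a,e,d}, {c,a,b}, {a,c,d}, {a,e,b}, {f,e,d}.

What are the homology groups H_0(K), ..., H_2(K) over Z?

H_0 ≅ Z,  H_1 = 0,  H_2 ≅ Z.

Order the vertices as a < b < c < d < e < f. Listing each simplex with vertices in this order, K has dimension 2 with simplices:

  0-simplices (6): a, b, c, d, e, f
  1-simplices (12): ab, ac, ad, ae, bc, be, bf, cd, cf, de, df, ef
  2-simplices (8): abc, abe, acd, ade, bcf, bef, cdf, def

so the chain groups are C_0 ≅ Z^6, C_1 ≅ Z^12, C_2 ≅ Z^8.

The boundary map ∂_1: C_1 → C_0 maps an edge to its endpoints' difference, ∂[p,q] = q − p.
The resulting 6×12 matrix has rank 5, and its Smith normal form has invariant factors (1,1,1,1,1).

∂_2: C_2 → C_1 sends each 2-simplex [p,q,r] to [q,r] − [p,r] + [p,q]. For instance
  ∂abc = bc − ac + ab,
  ∂abe = be − ae + ab.
The 12×8 boundary matrix has rank 7 and Smith normal form diag(1,1,1,1,1,1,1).

Computing H_k = (kernel of ∂_k) / (image of ∂_{k+1}):

  H_0: rank C_0 − rank ∂_1 = 6 − 5 = 1, and the invariant factors of ∂_1 are all 1, so H_0 = Z.
  H_1: rank ker ∂_1 − rank ∂_2 = (12 − 5) − 7 = 0, and the invariant factors of ∂_2 are all 1, so H_1 = 0.
  H_2: rank ker ∂_2 − rank ∂_3 = (8 − 7) − 0 = 1, and there is no ∂_3, so H_2 = Z.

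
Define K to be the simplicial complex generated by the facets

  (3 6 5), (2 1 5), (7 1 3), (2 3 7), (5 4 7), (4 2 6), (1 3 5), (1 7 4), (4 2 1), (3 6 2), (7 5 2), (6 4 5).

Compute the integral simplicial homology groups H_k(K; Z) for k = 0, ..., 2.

H_0 ≅ Z,  H_1 ≅ Z_2,  H_2 = 0.

Fix the vertex order 1 < 2 < 3 < 4 < 5 < 6 < 7 and write every simplex with vertices in increasing order. Then dim K = 2 and the simplices of K are:

  0-simplices (7): [1], [2], [3], [4], [5], [6], [7]
  1-simplices (18): [1,2], [1,3], [1,4], [1,5], [1,7], [2,3], [2,4], [2,5], [2,6], [2,7], [3,5], [3,6], [3,7], [4,5], [4,6], [4,7], [5,6], [5,7]
  2-simplices (12): [1,2,4], [1,2,5], [1,3,5], [1,3,7], [1,4,7], [2,3,6], [2,3,7], [2,4,6], [2,5,7], [3,5,6], [4,5,6], [4,5,7]

so the chain groups are C_0 ≅ Z^7, C_1 ≅ Z^18, C_2 ≅ Z^12.

The boundary map ∂_1: C_1 → C_0 is given by ∂[p,q] = [q] − [p].
The 7×18 boundary matrix has rank 6 and Smith normal form diag(1,1,1,1,1,1).

Boundary ∂_2: C_2 → C_1 maps a triangle to the signed sum of its edges. For instance
  ∂[1,3,5] = [3,5] − [1,5] + [1,3],
  ∂[2,5,7] = [5,7] − [2,7] + [2,5].
As a 18×12 matrix over Z this has rank 12, with invariant factors (1,1,1,1,1,1,1,1,1,1,1,2).

Computing H_k = (kernel of ∂_k) / (image of ∂_{k+1}):

  H_0: rank C_0 − rank ∂_1 = 7 − 6 = 1, and the invariant factors of ∂_1 are all 1, so H_0 = Z.
  H_1: rank ker ∂_1 − rank ∂_2 = (18 − 6) − 12 = 0, and ∂_2 has invariant factor 2 > 1, so H_1 = Z_2.
  H_2: rank ker ∂_2 − rank ∂_3 = (12 − 12) − 0 = 0, and there is no ∂_3, so H_2 = 0.

As a check, the Euler characteristic is 7 − 18 + 12 = 1, which agrees with 1 − 0 + 0 = 1.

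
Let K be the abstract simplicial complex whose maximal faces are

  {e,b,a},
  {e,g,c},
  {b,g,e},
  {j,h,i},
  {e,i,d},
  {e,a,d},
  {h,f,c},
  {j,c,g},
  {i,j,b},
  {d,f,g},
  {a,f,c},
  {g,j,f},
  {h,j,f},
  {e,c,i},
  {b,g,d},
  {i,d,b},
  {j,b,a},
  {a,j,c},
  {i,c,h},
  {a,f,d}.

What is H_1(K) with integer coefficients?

K has 10 vertices, 30 edges, 20 triangles.
rank ∂_1 = 9, rank ∂_2 = 20 ⇒ b_1 = 30 − 9 − 20 = 1; ∂_2 has invariant factor(s) [2] giving torsion. So H_1 ≅ Z ⊕ Z/2.

H_1 = Z ⊕ Z/2.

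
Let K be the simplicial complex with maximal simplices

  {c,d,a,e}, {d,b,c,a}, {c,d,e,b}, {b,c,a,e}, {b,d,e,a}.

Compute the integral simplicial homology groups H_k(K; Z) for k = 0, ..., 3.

H_0 ≅ Z,  H_1 = 0,  H_2 = 0,  H_3 ≅ Z.

Take the total order a < b < c < d < e on the vertex set. Then K (dimension 3) consists of the simplices:

  0-simplices (5): a, b, c, d, e
  1-simplices (10): ab, ac, ad, ae, bc, bd, be, cd, ce, de
  2-simplices (10): abc, abd, abe, acd, ace, ade, bcd, bce, bde, cde
  3-simplices (5): abcd, abce, abde, acde, bcde

Hence C_0 ≅ Z^5, C_1 ≅ Z^10, C_2 ≅ Z^10, C_3 ≅ Z^5.

Boundary ∂_1: C_1 → C_0 sends each edge [p,q] (with p < q) to q − p. For instance
  ∂ae = e − a.
As a 5×10 matrix over Z this has rank 4, with invariant factors (1,1,1,1).

Boundary ∂_2: C_2 → C_1 maps a triangle to the signed sum of its edges. For instance
  ∂abe = be − ae + ab,
  ∂bce = ce − be + bc.
This gives a 10×10 integer matrix of rank 6; reducing to Smith normal form yields diagonal entries (1,1,1,1,1,1).

Boundary ∂_3: C_3 → C_2 sends each 3-simplex σ to the alternating sum Σ_i (−1)^i (σ with its i-th vertex removed). For instance
  ∂abce = bce − ace + abe − abc,
  ∂bcde = cde − bde + bce − bcd.
As a 10×5 matrix over Z this has rank 4, with invariant factors (1,1,1,1).

Reading off H_k = ker ∂_k / im ∂_{k+1}:

  H_0: rank C_0 − rank ∂_1 = 5 − 4 = 1, and the invariant factors of ∂_1 are all 1, so H_0 ≅ Z.
  H_1: rank ker ∂_1 − rank ∂_2 = (10 − 4) − 6 = 0, and the invariant factors of ∂_2 are all 1, so H_1 ≅ 0.
  H_2: rank ker ∂_2 − rank ∂_3 = (10 − 6) − 4 = 0, and the invariant factors of ∂_3 are all 1, so H_2 ≅ 0.
  H_3: rank ker ∂_3 − rank ∂_4 = (5 − 4) − 0 = 1, and there is no ∂_4, so H_3 ≅ Z.

As a check, the Euler characteristic is 5 − 10 + 10 − 5 = 0, which agrees with 1 − 0 + 0 − 1 = 0.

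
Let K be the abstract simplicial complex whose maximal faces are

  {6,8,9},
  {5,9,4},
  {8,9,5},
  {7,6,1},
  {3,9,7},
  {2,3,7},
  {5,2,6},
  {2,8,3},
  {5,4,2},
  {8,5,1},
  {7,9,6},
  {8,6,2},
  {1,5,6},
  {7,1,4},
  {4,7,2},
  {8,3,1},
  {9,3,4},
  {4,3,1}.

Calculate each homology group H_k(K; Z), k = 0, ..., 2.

K has 9 vertices, 27 edges, 18 triangles.
rank ∂_0 = 0, rank ∂_1 = 8 ⇒ b_0 = 9 − 0 − 8 = 1; all invariant factors of ∂_1 are 1 so no torsion. So H_0 = Z.
rank ∂_1 = 8, rank ∂_2 = 18 ⇒ b_1 = 27 − 8 − 18 = 1; ∂_2 has invariant factor(s) [2] giving torsion. So H_1 = Z × Z/2.
rank ∂_2 = 18, rank ∂_3 = 0 ⇒ b_2 = 18 − 18 − 0 = 0. So H_2 = 0.

H_0 ≅ Z,  H_1 ≅ Z × Z/2,  H_2 = 0.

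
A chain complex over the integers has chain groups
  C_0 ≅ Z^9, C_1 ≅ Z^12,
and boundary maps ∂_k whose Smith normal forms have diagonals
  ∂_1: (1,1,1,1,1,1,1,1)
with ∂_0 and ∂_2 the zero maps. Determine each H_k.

H_0 ≅ Z,  H_1 ≅ Z^4.

H_0: b_0 = 9 − 0 − 8 = 1; torsion from ∂_1 factors > 1: none. So H_0 ≅ Z.
H_1: b_1 = 12 − 8 − 0 = 4; torsion from ∂_2 factors > 1: none. So H_1 ≅ Z^4.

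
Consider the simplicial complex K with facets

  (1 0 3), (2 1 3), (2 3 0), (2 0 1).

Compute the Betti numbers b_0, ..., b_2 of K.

Order the vertices as 0 < 1 < 2 < 3. Listing each simplex with vertices in this order, K has dimension 2 with simplices:

  0-simplices (4): [0], [1], [2], [3]
  1-simplices (6): [0,1], [0,2], [0,3], [1,2], [1,3], [2,3]
  2-simplices (4): [0,1,2], [0,1,3], [0,2,3], [1,2,3]

so the chain groups are C_0 ≅ Z^4, C_1 ≅ Z^6, C_2 ≅ Z^4.

Boundary ∂_1: C_1 → C_0 maps an edge to its endpoints' difference, ∂[p,q] = q − p. For instance
  ∂[0,3] = [3] − [0].
As a 4×6 matrix over Z this has rank 3, with invariant factors (1,1,1).

Boundary ∂_2: C_2 → C_1 maps a triangle to the signed sum of its edges. For instance
  ∂[0,2,3] = [2,3] − [0,3] + [0,2],
  ∂[1,2,3] = [2,3] − [1,3] + [1,2].
As a 6×4 matrix over Z this has rank 3, with invariant factors (1,1,1).

From H_k ≅ ker(∂_k) / im(∂_{k+1}) we obtain:

  H_0: rank C_0 − rank ∂_1 = 4 − 3 = 1, and the invariant factors of ∂_1 are all 1, so H_0 ≅ Z.
  H_1: rank ker ∂_1 − rank ∂_2 = (6 − 3) − 3 = 0, and the invariant factors of ∂_2 are all 1, so H_1 ≅ 0.
  H_2: rank ker ∂_2 − rank ∂_3 = (4 − 3) − 0 = 1, and there is no ∂_3, so H_2 ≅ Z.

As a check, the Euler characteristic is 4 − 6 + 4 = 2, which agrees with 1 − 0 + 1 = 2.

Hence the Betti numbers are b_0 = 1, b_1 = 0, b_2 = 1.

b_0 = 1, b_1 = 0, b_2 = 1.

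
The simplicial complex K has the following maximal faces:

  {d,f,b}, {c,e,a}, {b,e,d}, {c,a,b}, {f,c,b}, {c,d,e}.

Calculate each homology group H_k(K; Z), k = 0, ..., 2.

We work with the vertex ordering a < b < c < d < e < f. The simplices of K, each written with vertices in increasing order, are:

  0-simplices (6): a, b, c, d, e, f
  1-simplices (12): ab, ac, ae, bc, bd, be, bf, cd, ce, cf, de, df
  2-simplices (6): abc, ace, bcf, bde, bdf, cde

giving chain groups C_0 ≅ Z^6, C_1 ≅ Z^12, C_2 ≅ Z^6.

Boundary ∂_1: C_1 → C_0 sends each edge [p,q] (with p < q) to q − p.
This gives a 6×12 integer matrix of rank 5; reducing to Smith normal form yields diagonal entries (1,1,1,1,1).

∂_2: C_2 → C_1 sends each 2-simplex [p,q,r] to [q,r] − [p,r] + [p,q]. For instance
  ∂cde = de − ce + cd,
  ∂bdf = df − bf + bd.
This gives a 12×6 integer matrix of rank 6; reducing to Smith normal form yields diagonal entries (1,1,1,1,1,1).

Reading off H_k = ker ∂_k / im ∂_{k+1}:

  H_0: rank C_0 − rank ∂_1 = 6 − 5 = 1, and the invariant factors of ∂_1 are all 1, so H_0 ≅ Z.
  H_1: rank ker ∂_1 − rank ∂_2 = (12 − 5) − 6 = 1, and the invariant factors of ∂_2 are all 1, so H_1 ≅ Z.
  H_2: rank ker ∂_2 − rank ∂_3 = (6 − 6) − 0 = 0, and there is no ∂_3, so H_2 ≅ 0.

As a check, the Euler characteristic is 6 − 12 + 6 = 0, which agrees with 1 − 1 + 0 = 0.
(K is a triangulation of the cylinder S^1 x I.)

H_0 ≅ Z,  H_1 ≅ Z,  H_2 = 0.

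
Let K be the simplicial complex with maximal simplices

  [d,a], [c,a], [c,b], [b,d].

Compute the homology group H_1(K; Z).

H_1 ≅ Z.

Order the vertices as a < b < c < d. Listing each simplex with vertices in this order, K has dimension 1 with simplices:

  0-simplices (4): a, b, c, d
  1-simplices (4): ac, ad, bc, bd

so the chain groups are C_0 ≅ Z^4, C_1 ≅ Z^4.

∂_1: C_1 → C_0 sends each edge [p,q] (with p < q) to q − p.
The 4×4 boundary matrix has rank 3 and Smith normal form diag(1,1,1).

Reading off H_k = ker ∂_k / im ∂_{k+1}:

  H_1: rank ker ∂_1 − rank ∂_2 = (4 − 3) − 0 = 1, and there is no ∂_2, so H_1 = Z.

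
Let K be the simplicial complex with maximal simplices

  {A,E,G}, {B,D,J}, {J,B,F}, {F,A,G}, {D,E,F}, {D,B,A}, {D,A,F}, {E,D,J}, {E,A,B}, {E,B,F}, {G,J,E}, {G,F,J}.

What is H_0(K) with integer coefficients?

K has 7 vertices, 18 edges, 12 triangles.
rank ∂_0 = 0, rank ∂_1 = 6 ⇒ b_0 = 7 − 0 − 6 = 1; all invariant factors of ∂_1 are 1 so no torsion. So H_0 = Z.

H_0 ≅ Z.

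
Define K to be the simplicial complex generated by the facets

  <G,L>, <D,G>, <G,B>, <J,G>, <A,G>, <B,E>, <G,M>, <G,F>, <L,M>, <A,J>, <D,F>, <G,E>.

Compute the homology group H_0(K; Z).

H_0 ≅ Z.

Take the total order A < B < D < E < F < G < J < L < M on the vertex set. Then K (dimension 1) consists of the simplices:

  0-simplices (9): A, B, D, E, F, G, J, L, M
  1-simplices (12): AG, AJ, BE, BG, DF, DG, EG, FG, GJ, GL, GM, LM

giving chain groups C_0 ≅ Z^9, C_1 ≅ Z^12.

∂_1: C_1 → C_0 is given by ∂[p,q] = [q] − [p]. For instance
  ∂GJ = J − G.
As a 9×12 matrix over Z this has rank 8, with invariant factors (1,1,1,1,1,1,1,1).

Reading off H_k = ker ∂_k / im ∂_{k+1}:

  H_0: rank C_0 − rank ∂_1 = 9 − 8 = 1, and the invariant factors of ∂_1 are all 1, so H_0 ≅ Z.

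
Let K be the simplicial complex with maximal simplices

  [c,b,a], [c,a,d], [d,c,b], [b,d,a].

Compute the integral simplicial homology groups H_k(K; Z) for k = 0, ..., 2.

Take the total order a < b < c < d on the vertex set. Then K (dimension 2) consists of the simplices:

  0-simplices (4): a, b, c, d
  1-simplices (6): ab, ac, ad, bc, bd, cd
  2-simplices (4): abc, abd, acd, bcd

giving chain groups C_0 ≅ Z^4, C_1 ≅ Z^6, C_2 ≅ Z^4.

The boundary map ∂_1: C_1 → C_0 is given by ∂[p,q] = [q] − [p]. For instance
  ∂bd = d − b.
As a 4×6 matrix over Z this has rank 3, with invariant factors (1,1,1).

The boundary map ∂_2: C_2 → C_1 maps a triangle to the signed sum of its edges. For instance
  ∂acd = cd − ad + ac,
  ∂bcd = cd − bd + bc.
As a 6×4 matrix over Z this has rank 3, with invariant factors (1,1,1).

Computing H_k = (kernel of ∂_k) / (image of ∂_{k+1}):

  H_0: rank C_0 − rank ∂_1 = 4 − 3 = 1, and the invariant factors of ∂_1 are all 1, so H_0 = Z.
  H_1: rank ker ∂_1 − rank ∂_2 = (6 − 3) − 3 = 0, and the invariant factors of ∂_2 are all 1, so H_1 = 0.
  H_2: rank ker ∂_2 − rank ∂_3 = (4 − 3) − 0 = 1, and there is no ∂_3, so H_2 = Z.

H_0 = Z,  H_1 = 0,  H_2 = Z.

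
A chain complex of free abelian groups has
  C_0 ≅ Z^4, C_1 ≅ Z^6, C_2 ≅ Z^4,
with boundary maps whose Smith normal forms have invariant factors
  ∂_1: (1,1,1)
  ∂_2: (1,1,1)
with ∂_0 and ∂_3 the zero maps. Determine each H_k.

H_0: b_0 = 4 − 0 − 3 = 1; torsion from ∂_1 factors > 1: none. So H_0 = Z.
H_1: b_1 = 6 − 3 − 3 = 0; torsion from ∂_2 factors > 1: none. So H_1 = 0.
H_2: b_2 = 4 − 3 − 0 = 1; torsion from ∂_3 factors > 1: none. So H_2 = Z.

H_0 = Z,  H_1 = 0,  H_2 = Z.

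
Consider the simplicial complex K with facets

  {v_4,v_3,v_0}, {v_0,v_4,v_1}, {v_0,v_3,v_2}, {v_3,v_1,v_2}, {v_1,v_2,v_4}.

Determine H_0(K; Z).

H_0 ≅ Z.

K has 5 vertices, 10 edges, 5 triangles.
rank ∂_0 = 0, rank ∂_1 = 4 ⇒ b_0 = 5 − 0 − 4 = 1; all invariant factors of ∂_1 are 1 so no torsion. So H_0 ≅ Z.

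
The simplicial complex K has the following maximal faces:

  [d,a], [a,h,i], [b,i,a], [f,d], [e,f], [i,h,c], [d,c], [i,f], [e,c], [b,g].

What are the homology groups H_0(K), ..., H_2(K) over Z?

Take the total order a < b < c < d < e < f < g < h < i on the vertex set. Then K (dimension 2) consists of the simplices:

  0-simplices (9): a, b, c, d, e, f, g, h, i
  1-simplices (14): ab, ad, ah, ai, bg, bi, cd, ce, ch, ci, df, ef, fi, hi
  2-simplices (3): abi, ahi, chi

giving chain groups C_0 ≅ Z^9, C_1 ≅ Z^14, C_2 ≅ Z^3.

∂_1: C_1 → C_0 maps an edge to its endpoints' difference, ∂[p,q] = q − p. For instance
  ∂ce = e − c.
The resulting 9×14 matrix has rank 8, and its Smith normal form has invariant factors (1,1,1,1,1,1,1,1).

The boundary map ∂_2: C_2 → C_1 acts by ∂[p,q,r] = [q,r] − [p,r] + [p,q]. For instance
  ∂chi = hi − ci + ch,
  ∂abi = bi − ai + ab.
This gives a 14×3 integer matrix of rank 3; reducing to Smith normal form yields diagonal entries (1,1,1).

Reading off H_k = ker ∂_k / im ∂_{k+1}:

  H_0: rank C_0 − rank ∂_1 = 9 − 8 = 1, and the invariant factors of ∂_1 are all 1, so H_0 ≅ Z.
  H_1: rank ker ∂_1 − rank ∂_2 = (14 − 8) − 3 = 3, and the invariant factors of ∂_2 are all 1, so H_1 ≅ Z^3.
  H_2: rank ker ∂_2 − rank ∂_3 = (3 − 3) − 0 = 0, and there is no ∂_3, so H_2 ≅ 0.

H_0 = Z,  H_1 = Z^3,  H_2 = 0.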